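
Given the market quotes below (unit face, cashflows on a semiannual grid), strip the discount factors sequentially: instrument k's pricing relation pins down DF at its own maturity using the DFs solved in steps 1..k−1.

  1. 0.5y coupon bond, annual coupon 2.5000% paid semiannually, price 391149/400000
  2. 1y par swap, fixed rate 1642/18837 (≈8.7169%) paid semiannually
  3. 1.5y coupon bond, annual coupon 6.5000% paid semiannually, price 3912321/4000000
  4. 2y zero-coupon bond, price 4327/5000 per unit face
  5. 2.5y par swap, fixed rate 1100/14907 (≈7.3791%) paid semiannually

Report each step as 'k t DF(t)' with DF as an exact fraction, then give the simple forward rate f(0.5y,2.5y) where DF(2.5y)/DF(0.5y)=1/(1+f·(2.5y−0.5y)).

1 1/2 4829/5000
2 1 9179/10000
3 3/2 111/125
4 2 4327/5000
5 5/2 167/200
f(0.5y,2.5y) = ((4829/5000)/(167/200) − 1)/(2) = 327/4175 ≈ 7.8323%

step 1 [0.5y] bond c/2=1/80: DF=(391149/400000 − 1/80·(0))/(1+1/80) = 4829/5000 ≈ 0.965800
step 2 [1y] swap r/2=821/18837: DF=(1 − 821/18837·(0.965800))/(1+821/18837) = 9179/10000 ≈ 0.917900
step 3 [1.5y] bond c/2=13/400: DF=(3912321/4000000 − 13/400·(0.965800+0.917900))/(1+13/400) = 111/125 ≈ 0.888000
step 4 [2y] zero: DF = P = 4327/5000 ≈ 0.865400
step 5 [2.5y] swap r/2=550/14907: DF=(1 − 550/14907·(0.965800+0.917900+0.888000+0.865400))/(1+550/14907) = 167/200 ≈ 0.835000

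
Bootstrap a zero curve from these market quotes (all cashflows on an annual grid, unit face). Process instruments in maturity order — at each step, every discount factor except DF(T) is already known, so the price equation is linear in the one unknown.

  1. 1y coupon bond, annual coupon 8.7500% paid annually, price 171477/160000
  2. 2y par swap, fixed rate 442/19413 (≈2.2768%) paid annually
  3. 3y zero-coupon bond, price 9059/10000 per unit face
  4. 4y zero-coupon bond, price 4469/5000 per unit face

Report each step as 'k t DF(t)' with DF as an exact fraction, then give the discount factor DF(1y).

1 1 1971/2000
2 2 4779/5000
3 3 9059/10000
4 4 4469/5000
DF(1y) = 1971/2000 ≈ 0.985500

step 1 [1y] bond c/1=7/80: DF=(171477/160000 − 7/80·(0))/(1+7/80) = 1971/2000 ≈ 0.985500
step 2 [2y] swap r/1=442/19413: DF=(1 − 442/19413·(0.985500))/(1+442/19413) = 4779/5000 ≈ 0.955800
step 3 [3y] zero: DF = P = 9059/10000 ≈ 0.905900
step 4 [4y] zero: DF = P = 4469/5000 ≈ 0.893800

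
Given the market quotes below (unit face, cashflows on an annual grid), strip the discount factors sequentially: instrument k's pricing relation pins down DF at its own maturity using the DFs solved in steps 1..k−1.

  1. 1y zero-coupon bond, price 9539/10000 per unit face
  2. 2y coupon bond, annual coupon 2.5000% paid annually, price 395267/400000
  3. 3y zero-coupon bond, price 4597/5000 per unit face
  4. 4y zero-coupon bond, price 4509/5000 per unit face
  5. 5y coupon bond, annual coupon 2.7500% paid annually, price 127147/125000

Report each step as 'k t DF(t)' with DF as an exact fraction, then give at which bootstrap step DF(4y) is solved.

1 1 9539/10000
2 2 588/625
3 3 4597/5000
4 4 4509/5000
5 5 1781/2000
DF(4y) is solved at step 4

step 1 [1y] zero: DF = P = 9539/10000 ≈ 0.953900
step 2 [2y] bond c/1=1/40: DF=(395267/400000 − 1/40·(0.953900))/(1+1/40) = 588/625 ≈ 0.940800
step 3 [3y] zero: DF = P = 4597/5000 ≈ 0.919400
step 4 [4y] zero: DF = P = 4509/5000 ≈ 0.901800
step 5 [5y] bond c/1=11/400: DF=(127147/125000 − 11/400·(0.953900+0.940800+0.919400+0.901800))/(1+11/400) = 1781/2000 ≈ 0.890500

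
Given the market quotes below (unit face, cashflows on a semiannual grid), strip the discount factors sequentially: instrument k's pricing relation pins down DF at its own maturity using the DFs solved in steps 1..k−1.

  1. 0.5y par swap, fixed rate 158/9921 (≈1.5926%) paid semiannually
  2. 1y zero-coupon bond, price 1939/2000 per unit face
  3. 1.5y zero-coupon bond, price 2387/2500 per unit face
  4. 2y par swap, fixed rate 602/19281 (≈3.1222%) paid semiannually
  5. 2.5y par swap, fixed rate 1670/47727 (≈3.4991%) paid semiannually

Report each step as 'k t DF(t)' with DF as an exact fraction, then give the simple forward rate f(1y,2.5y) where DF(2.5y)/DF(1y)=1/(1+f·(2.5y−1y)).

1 1/2 9921/10000
2 1 1939/2000
3 3/2 2387/2500
4 2 4699/5000
5 5/2 1833/2000
f(1y,2.5y) = ((1939/2000)/(1833/2000) − 1)/(3/2) = 212/5499 ≈ 3.8552%

step 1 [0.5y] swap r/2=79/9921: DF=(1 − 79/9921·(0))/(1+79/9921) = 9921/10000 ≈ 0.992100
step 2 [1y] zero: DF = P = 1939/2000 ≈ 0.969500
step 3 [1.5y] zero: DF = P = 2387/2500 ≈ 0.954800
step 4 [2y] swap r/2=301/19281: DF=(1 − 301/19281·(0.992100+0.969500+0.954800))/(1+301/19281) = 4699/5000 ≈ 0.939800
step 5 [2.5y] swap r/2=835/47727: DF=(1 − 835/47727·(0.992100+0.969500+0.954800+0.939800))/(1+835/47727) = 1833/2000 ≈ 0.916500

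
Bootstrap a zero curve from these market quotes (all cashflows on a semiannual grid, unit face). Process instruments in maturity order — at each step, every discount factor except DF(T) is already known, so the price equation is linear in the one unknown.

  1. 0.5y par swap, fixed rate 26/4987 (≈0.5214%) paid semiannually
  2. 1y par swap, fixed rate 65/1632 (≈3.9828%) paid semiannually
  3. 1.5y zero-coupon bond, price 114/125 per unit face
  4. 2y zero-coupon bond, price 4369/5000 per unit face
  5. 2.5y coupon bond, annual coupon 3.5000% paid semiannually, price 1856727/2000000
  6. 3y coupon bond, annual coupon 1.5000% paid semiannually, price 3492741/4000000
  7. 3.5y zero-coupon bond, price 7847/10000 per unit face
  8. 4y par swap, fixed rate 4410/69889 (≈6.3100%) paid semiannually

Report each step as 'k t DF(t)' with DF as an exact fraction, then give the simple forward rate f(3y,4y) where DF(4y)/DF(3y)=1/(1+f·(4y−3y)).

step 1 [0.5y] swap r/2=13/4987: DF=(1 − 13/4987·(0))/(1+13/4987) = 4987/5000 ≈ 0.997400
step 2 [1y] swap r/2=65/3264: DF=(1 − 65/3264·(0.997400))/(1+65/3264) = 961/1000 ≈ 0.961000
step 3 [1.5y] zero: DF = P = 114/125 ≈ 0.912000
step 4 [2y] zero: DF = P = 4369/5000 ≈ 0.873800
step 5 [2.5y] bond c/2=7/400: DF=(1856727/2000000 − 7/400·(0.997400+0.961000+0.912000+0.873800))/(1+7/400) = 106/125 ≈ 0.848000
step 6 [3y] bond c/2=3/400: DF=(3492741/4000000 − 3/400·(0.997400+0.961000+0.912000+0.873800+0.848000))/(1+3/400) = 333/400 ≈ 0.832500
step 7 [3.5y] zero: DF = P = 7847/10000 ≈ 0.784700
step 8 [4y] swap r/2=2205/69889: DF=(1 − 2205/69889·(0.997400+0.961000+0.912000+0.873800+0.848000+0.832500+0.784700))/(1+2205/69889) = 1559/2000 ≈ 0.779500

1 1/2 4987/5000
2 1 961/1000
3 3/2 114/125
4 2 4369/5000
5 5/2 106/125
6 3 333/400
7 7/2 7847/10000
8 4 1559/2000
f(3y,4y) = ((333/400)/(1559/2000) − 1)/(1) = 106/1559 ≈ 6.7992%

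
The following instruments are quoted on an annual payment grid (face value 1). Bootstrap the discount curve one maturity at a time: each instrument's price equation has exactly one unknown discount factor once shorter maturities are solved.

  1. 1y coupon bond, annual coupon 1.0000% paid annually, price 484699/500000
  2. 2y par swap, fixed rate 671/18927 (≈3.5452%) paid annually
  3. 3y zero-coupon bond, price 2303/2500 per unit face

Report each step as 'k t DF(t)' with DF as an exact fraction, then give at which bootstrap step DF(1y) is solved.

1 1 4799/5000
2 2 9329/10000
3 3 2303/2500
DF(1y) is solved at step 1

step 1 [1y] bond c/1=1/100: DF=(484699/500000 − 1/100·(0))/(1+1/100) = 4799/5000 ≈ 0.959800
step 2 [2y] swap r/1=671/18927: DF=(1 − 671/18927·(0.959800))/(1+671/18927) = 9329/10000 ≈ 0.932900
step 3 [3y] zero: DF = P = 2303/2500 ≈ 0.921200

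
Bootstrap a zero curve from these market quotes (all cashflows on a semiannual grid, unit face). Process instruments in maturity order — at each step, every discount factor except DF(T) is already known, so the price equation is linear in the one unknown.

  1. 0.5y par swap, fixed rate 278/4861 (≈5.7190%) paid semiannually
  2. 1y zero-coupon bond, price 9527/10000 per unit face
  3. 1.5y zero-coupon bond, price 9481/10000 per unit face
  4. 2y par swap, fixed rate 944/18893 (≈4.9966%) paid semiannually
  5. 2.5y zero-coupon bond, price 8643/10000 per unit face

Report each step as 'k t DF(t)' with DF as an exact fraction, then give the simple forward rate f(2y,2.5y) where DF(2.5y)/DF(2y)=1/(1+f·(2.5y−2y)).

step 1 [0.5y] swap r/2=139/4861: DF=(1 − 139/4861·(0))/(1+139/4861) = 4861/5000 ≈ 0.972200
step 2 [1y] zero: DF = P = 9527/10000 ≈ 0.952700
step 3 [1.5y] zero: DF = P = 9481/10000 ≈ 0.948100
step 4 [2y] swap r/2=472/18893: DF=(1 − 472/18893·(0.972200+0.952700+0.948100))/(1+472/18893) = 566/625 ≈ 0.905600
step 5 [2.5y] zero: DF = P = 8643/10000 ≈ 0.864300

1 1/2 4861/5000
2 1 9527/10000
3 3/2 9481/10000
4 2 566/625
5 5/2 8643/10000
f(2y,2.5y) = ((566/625)/(8643/10000) − 1)/(1/2) = 826/8643 ≈ 9.5569%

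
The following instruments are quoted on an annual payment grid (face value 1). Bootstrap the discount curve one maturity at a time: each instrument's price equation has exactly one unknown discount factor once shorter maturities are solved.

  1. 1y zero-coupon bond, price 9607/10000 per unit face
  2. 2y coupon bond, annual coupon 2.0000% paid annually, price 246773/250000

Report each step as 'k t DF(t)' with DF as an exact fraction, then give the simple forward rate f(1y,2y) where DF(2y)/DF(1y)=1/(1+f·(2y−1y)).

step 1 [1y] zero: DF = P = 9607/10000 ≈ 0.960700
step 2 [2y] bond c/1=1/50: DF=(246773/250000 − 1/50·(0.960700))/(1+1/50) = 9489/10000 ≈ 0.948900

1 1 9607/10000
2 2 9489/10000
f(1y,2y) = ((9607/10000)/(9489/10000) − 1)/(1) = 118/9489 ≈ 1.2435%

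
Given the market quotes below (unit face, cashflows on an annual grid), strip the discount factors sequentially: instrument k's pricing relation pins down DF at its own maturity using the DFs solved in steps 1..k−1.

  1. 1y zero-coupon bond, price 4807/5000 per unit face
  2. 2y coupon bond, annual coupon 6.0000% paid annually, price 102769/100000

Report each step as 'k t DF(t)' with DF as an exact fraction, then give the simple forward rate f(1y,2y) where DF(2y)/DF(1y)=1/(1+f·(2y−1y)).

1 1 4807/5000
2 2 9151/10000
f(1y,2y) = ((4807/5000)/(9151/10000) − 1)/(1) = 463/9151 ≈ 5.0596%

step 1 [1y] zero: DF = P = 4807/5000 ≈ 0.961400
step 2 [2y] bond c/1=3/50: DF=(102769/100000 − 3/50·(0.961400))/(1+3/50) = 9151/10000 ≈ 0.915100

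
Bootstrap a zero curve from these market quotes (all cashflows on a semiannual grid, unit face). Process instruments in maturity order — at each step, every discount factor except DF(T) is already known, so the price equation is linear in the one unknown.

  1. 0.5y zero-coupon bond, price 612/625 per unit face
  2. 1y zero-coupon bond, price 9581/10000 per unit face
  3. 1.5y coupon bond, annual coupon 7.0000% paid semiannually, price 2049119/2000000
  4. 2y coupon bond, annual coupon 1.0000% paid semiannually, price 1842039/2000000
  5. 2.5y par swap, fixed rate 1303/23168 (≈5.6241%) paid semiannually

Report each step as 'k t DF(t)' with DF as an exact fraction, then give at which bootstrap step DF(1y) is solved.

1 1/2 612/625
2 1 9581/10000
3 3/2 2311/2500
4 2 4511/5000
5 5/2 8697/10000
DF(1y) is solved at step 2

step 1 [0.5y] zero: DF = P = 612/625 ≈ 0.979200
step 2 [1y] zero: DF = P = 9581/10000 ≈ 0.958100
step 3 [1.5y] bond c/2=7/200: DF=(2049119/2000000 − 7/200·(0.979200+0.958100))/(1+7/200) = 2311/2500 ≈ 0.924400
step 4 [2y] bond c/2=1/200: DF=(1842039/2000000 − 1/200·(0.979200+0.958100+0.924400))/(1+1/200) = 4511/5000 ≈ 0.902200
step 5 [2.5y] swap r/2=1303/46336: DF=(1 − 1303/46336·(0.979200+0.958100+0.924400+0.902200))/(1+1303/46336) = 8697/10000 ≈ 0.869700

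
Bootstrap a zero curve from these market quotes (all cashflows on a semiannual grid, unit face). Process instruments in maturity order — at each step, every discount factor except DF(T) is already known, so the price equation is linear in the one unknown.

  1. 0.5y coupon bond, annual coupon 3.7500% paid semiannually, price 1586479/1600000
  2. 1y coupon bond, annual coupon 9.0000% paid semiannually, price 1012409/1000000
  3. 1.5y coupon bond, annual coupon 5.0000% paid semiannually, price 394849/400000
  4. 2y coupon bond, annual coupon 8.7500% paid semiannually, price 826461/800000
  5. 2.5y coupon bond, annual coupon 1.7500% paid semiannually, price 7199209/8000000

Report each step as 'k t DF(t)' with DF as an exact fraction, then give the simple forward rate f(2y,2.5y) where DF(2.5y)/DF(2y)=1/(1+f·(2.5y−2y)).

1 1/2 9733/10000
2 1 9269/10000
3 3/2 9167/10000
4 2 8717/10000
5 5/2 8601/10000
f(2y,2.5y) = ((8717/10000)/(8601/10000) − 1)/(1/2) = 232/8601 ≈ 2.6974%

step 1 [0.5y] bond c/2=3/160: DF=(1586479/1600000 − 3/160·(0))/(1+3/160) = 9733/10000 ≈ 0.973300
step 2 [1y] bond c/2=9/200: DF=(1012409/1000000 − 9/200·(0.973300))/(1+9/200) = 9269/10000 ≈ 0.926900
step 3 [1.5y] bond c/2=1/40: DF=(394849/400000 − 1/40·(0.973300+0.926900))/(1+1/40) = 9167/10000 ≈ 0.916700
step 4 [2y] bond c/2=7/160: DF=(826461/800000 − 7/160·(0.973300+0.926900+0.916700))/(1+7/160) = 8717/10000 ≈ 0.871700
step 5 [2.5y] bond c/2=7/800: DF=(7199209/8000000 − 7/800·(0.973300+0.926900+0.916700+0.871700))/(1+7/800) = 8601/10000 ≈ 0.860100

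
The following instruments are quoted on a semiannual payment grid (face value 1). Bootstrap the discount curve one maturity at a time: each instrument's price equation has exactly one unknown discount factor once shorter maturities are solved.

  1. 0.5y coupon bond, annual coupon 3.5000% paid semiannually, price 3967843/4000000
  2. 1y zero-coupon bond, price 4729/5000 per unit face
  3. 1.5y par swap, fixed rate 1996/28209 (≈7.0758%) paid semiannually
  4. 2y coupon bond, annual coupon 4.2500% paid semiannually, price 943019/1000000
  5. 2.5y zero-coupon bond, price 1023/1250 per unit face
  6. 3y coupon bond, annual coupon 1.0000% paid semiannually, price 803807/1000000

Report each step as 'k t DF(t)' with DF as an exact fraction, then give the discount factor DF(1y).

step 1 [0.5y] bond c/2=7/400: DF=(3967843/4000000 − 7/400·(0))/(1+7/400) = 9749/10000 ≈ 0.974900
step 2 [1y] zero: DF = P = 4729/5000 ≈ 0.945800
step 3 [1.5y] swap r/2=998/28209: DF=(1 − 998/28209·(0.974900+0.945800))/(1+998/28209) = 4501/5000 ≈ 0.900200
step 4 [2y] bond c/2=17/800: DF=(943019/1000000 − 17/800·(0.974900+0.945800+0.900200))/(1+17/800) = 8647/10000 ≈ 0.864700
step 5 [2.5y] zero: DF = P = 1023/1250 ≈ 0.818400
step 6 [3y] bond c/2=1/200: DF=(803807/1000000 − 1/200·(0.974900+0.945800+0.900200+0.864700+0.818400))/(1+1/200) = 3887/5000 ≈ 0.777400

1 1/2 9749/10000
2 1 4729/5000
3 3/2 4501/5000
4 2 8647/10000
5 5/2 1023/1250
6 3 3887/5000
DF(1y) = 4729/5000 ≈ 0.945800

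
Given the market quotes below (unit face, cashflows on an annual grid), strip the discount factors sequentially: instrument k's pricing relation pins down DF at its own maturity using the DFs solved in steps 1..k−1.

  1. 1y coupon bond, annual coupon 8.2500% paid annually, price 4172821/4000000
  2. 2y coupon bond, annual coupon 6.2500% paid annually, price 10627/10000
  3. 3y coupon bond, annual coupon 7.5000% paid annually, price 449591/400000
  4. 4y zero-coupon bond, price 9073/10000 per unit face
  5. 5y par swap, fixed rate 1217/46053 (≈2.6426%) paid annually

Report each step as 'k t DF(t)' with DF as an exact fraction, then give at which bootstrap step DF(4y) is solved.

1 1 9637/10000
2 2 1887/2000
3 3 73/80
4 4 9073/10000
5 5 8783/10000
DF(4y) is solved at step 4

step 1 [1y] bond c/1=33/400: DF=(4172821/4000000 − 33/400·(0))/(1+33/400) = 9637/10000 ≈ 0.963700
step 2 [2y] bond c/1=1/16: DF=(10627/10000 − 1/16·(0.963700))/(1+1/16) = 1887/2000 ≈ 0.943500
step 3 [3y] bond c/1=3/40: DF=(449591/400000 − 3/40·(0.963700+0.943500))/(1+3/40) = 73/80 ≈ 0.912500
step 4 [4y] zero: DF = P = 9073/10000 ≈ 0.907300
step 5 [5y] swap r/1=1217/46053: DF=(1 − 1217/46053·(0.963700+0.943500+0.912500+0.907300))/(1+1217/46053) = 8783/10000 ≈ 0.878300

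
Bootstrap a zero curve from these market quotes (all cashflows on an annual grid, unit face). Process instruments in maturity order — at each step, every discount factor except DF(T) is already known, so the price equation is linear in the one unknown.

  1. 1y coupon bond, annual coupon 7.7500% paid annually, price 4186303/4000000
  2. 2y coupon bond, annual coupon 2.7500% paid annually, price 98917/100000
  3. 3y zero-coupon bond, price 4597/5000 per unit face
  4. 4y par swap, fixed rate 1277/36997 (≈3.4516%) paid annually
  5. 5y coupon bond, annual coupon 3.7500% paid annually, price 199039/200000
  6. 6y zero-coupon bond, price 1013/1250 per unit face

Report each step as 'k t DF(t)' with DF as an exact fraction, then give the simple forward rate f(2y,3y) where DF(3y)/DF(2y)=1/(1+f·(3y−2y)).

1 1 9713/10000
2 2 9367/10000
3 3 4597/5000
4 4 8723/10000
5 5 1651/2000
6 6 1013/1250
f(2y,3y) = ((9367/10000)/(4597/5000) − 1)/(1) = 173/9194 ≈ 1.8817%

step 1 [1y] bond c/1=31/400: DF=(4186303/4000000 − 31/400·(0))/(1+31/400) = 9713/10000 ≈ 0.971300
step 2 [2y] bond c/1=11/400: DF=(98917/100000 − 11/400·(0.971300))/(1+11/400) = 9367/10000 ≈ 0.936700
step 3 [3y] zero: DF = P = 4597/5000 ≈ 0.919400
step 4 [4y] swap r/1=1277/36997: DF=(1 − 1277/36997·(0.971300+0.936700+0.919400))/(1+1277/36997) = 8723/10000 ≈ 0.872300
step 5 [5y] bond c/1=3/80: DF=(199039/200000 − 3/80·(0.971300+0.936700+0.919400+0.872300))/(1+3/80) = 1651/2000 ≈ 0.825500
step 6 [6y] zero: DF = P = 1013/1250 ≈ 0.810400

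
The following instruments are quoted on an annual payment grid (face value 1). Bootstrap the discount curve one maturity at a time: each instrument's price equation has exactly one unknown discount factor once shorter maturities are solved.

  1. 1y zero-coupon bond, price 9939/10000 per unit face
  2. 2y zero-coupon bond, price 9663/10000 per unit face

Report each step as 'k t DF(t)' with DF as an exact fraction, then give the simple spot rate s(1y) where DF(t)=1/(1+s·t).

step 1 [1y] zero: DF = P = 9939/10000 ≈ 0.993900
step 2 [2y] zero: DF = P = 9663/10000 ≈ 0.966300

1 1 9939/10000
2 2 9663/10000
s(1y) = (1/(9939/10000) − 1)/(1) = 61/9939 ≈ 0.6137%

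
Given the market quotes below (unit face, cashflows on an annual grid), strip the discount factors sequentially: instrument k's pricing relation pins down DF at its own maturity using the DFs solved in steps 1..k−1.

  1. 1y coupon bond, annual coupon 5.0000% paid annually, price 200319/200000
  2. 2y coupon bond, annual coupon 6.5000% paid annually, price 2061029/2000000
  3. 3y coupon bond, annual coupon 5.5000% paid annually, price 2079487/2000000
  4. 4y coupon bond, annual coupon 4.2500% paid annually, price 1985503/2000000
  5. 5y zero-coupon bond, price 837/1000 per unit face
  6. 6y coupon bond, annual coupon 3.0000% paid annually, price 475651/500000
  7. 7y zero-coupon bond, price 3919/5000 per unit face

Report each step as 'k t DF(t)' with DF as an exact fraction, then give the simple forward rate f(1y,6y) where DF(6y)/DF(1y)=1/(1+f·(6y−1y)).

1 1 9539/10000
2 2 4547/5000
3 3 2221/2500
4 4 8401/10000
5 5 837/1000
6 6 3973/5000
7 7 3919/5000
f(1y,6y) = ((9539/10000)/(3973/5000) − 1)/(5) = 1593/39730 ≈ 4.0096%

step 1 [1y] bond c/1=1/20: DF=(200319/200000 − 1/20·(0))/(1+1/20) = 9539/10000 ≈ 0.953900
step 2 [2y] bond c/1=13/200: DF=(2061029/2000000 − 13/200·(0.953900))/(1+13/200) = 4547/5000 ≈ 0.909400
step 3 [3y] bond c/1=11/200: DF=(2079487/2000000 − 11/200·(0.953900+0.909400))/(1+11/200) = 2221/2500 ≈ 0.888400
step 4 [4y] bond c/1=17/400: DF=(1985503/2000000 − 17/400·(0.953900+0.909400+0.888400))/(1+17/400) = 8401/10000 ≈ 0.840100
step 5 [5y] zero: DF = P = 837/1000 ≈ 0.837000
step 6 [6y] bond c/1=3/100: DF=(475651/500000 − 3/100·(0.953900+0.909400+0.888400+0.840100+0.837000))/(1+3/100) = 3973/5000 ≈ 0.794600
step 7 [7y] zero: DF = P = 3919/5000 ≈ 0.783800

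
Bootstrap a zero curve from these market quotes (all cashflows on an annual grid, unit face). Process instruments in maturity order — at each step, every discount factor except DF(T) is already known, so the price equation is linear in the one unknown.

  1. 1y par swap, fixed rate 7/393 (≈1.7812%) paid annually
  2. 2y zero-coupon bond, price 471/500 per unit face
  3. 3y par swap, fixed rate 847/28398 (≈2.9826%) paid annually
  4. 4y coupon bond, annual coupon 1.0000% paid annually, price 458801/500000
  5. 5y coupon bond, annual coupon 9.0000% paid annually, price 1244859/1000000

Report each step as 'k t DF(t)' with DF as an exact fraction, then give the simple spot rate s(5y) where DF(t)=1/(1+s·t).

1 1 393/400
2 2 471/500
3 3 9153/10000
4 4 2201/2500
5 5 8349/10000
s(5y) = (1/(8349/10000) − 1)/(5) = 1651/41745 ≈ 3.9550%

step 1 [1y] swap r/1=7/393: DF=(1 − 7/393·(0))/(1+7/393) = 393/400 ≈ 0.982500
step 2 [2y] zero: DF = P = 471/500 ≈ 0.942000
step 3 [3y] swap r/1=847/28398: DF=(1 − 847/28398·(0.982500+0.942000))/(1+847/28398) = 9153/10000 ≈ 0.915300
step 4 [4y] bond c/1=1/100: DF=(458801/500000 − 1/100·(0.982500+0.942000+0.915300))/(1+1/100) = 2201/2500 ≈ 0.880400
step 5 [5y] bond c/1=9/100: DF=(1244859/1000000 − 9/100·(0.982500+0.942000+0.915300+0.880400))/(1+9/100) = 8349/10000 ≈ 0.834900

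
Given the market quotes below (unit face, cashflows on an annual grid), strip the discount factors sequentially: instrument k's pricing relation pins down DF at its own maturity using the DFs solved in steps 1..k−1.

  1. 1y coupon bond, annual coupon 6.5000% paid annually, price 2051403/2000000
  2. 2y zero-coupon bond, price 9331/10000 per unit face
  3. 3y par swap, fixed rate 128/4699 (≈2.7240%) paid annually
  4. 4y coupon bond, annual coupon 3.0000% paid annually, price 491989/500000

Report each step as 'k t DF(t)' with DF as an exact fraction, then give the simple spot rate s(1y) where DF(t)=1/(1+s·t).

1 1 9631/10000
2 2 9331/10000
3 3 577/625
4 4 2183/2500
s(1y) = (1/(9631/10000) − 1)/(1) = 369/9631 ≈ 3.8314%

step 1 [1y] bond c/1=13/200: DF=(2051403/2000000 − 13/200·(0))/(1+13/200) = 9631/10000 ≈ 0.963100
step 2 [2y] zero: DF = P = 9331/10000 ≈ 0.933100
step 3 [3y] swap r/1=128/4699: DF=(1 − 128/4699·(0.963100+0.933100))/(1+128/4699) = 577/625 ≈ 0.923200
step 4 [4y] bond c/1=3/100: DF=(491989/500000 − 3/100·(0.963100+0.933100+0.923200))/(1+3/100) = 2183/2500 ≈ 0.873200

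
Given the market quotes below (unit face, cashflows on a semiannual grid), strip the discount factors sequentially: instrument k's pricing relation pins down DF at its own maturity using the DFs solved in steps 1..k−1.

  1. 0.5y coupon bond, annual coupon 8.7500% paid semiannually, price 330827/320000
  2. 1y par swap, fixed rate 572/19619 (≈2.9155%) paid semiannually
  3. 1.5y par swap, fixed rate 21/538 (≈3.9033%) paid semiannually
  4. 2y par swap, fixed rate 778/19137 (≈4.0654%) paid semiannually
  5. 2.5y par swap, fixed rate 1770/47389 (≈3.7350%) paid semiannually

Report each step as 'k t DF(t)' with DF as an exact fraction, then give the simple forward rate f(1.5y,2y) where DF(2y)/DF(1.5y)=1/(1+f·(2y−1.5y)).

1 1/2 1981/2000
2 1 4857/5000
3 3/2 9433/10000
4 2 4611/5000
5 5/2 1823/2000
f(1.5y,2y) = ((9433/10000)/(4611/5000) − 1)/(1/2) = 211/4611 ≈ 4.5760%

step 1 [0.5y] bond c/2=7/160: DF=(330827/320000 − 7/160·(0))/(1+7/160) = 1981/2000 ≈ 0.990500
step 2 [1y] swap r/2=286/19619: DF=(1 − 286/19619·(0.990500))/(1+286/19619) = 4857/5000 ≈ 0.971400
step 3 [1.5y] swap r/2=21/1076: DF=(1 − 21/1076·(0.990500+0.971400))/(1+21/1076) = 9433/10000 ≈ 0.943300
step 4 [2y] swap r/2=389/19137: DF=(1 − 389/19137·(0.990500+0.971400+0.943300))/(1+389/19137) = 4611/5000 ≈ 0.922200
step 5 [2.5y] swap r/2=885/47389: DF=(1 − 885/47389·(0.990500+0.971400+0.943300+0.922200))/(1+885/47389) = 1823/2000 ≈ 0.911500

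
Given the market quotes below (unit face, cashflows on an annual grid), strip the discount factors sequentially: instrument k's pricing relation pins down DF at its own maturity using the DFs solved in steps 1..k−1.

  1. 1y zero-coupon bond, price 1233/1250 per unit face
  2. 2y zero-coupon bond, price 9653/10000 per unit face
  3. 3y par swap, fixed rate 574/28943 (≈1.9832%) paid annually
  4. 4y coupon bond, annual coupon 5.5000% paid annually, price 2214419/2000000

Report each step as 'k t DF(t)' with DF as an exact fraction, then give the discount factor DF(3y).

1 1 1233/1250
2 2 9653/10000
3 3 4713/5000
4 4 4493/5000
DF(3y) = 4713/5000 ≈ 0.942600

step 1 [1y] zero: DF = P = 1233/1250 ≈ 0.986400
step 2 [2y] zero: DF = P = 9653/10000 ≈ 0.965300
step 3 [3y] swap r/1=574/28943: DF=(1 − 574/28943·(0.986400+0.965300))/(1+574/28943) = 4713/5000 ≈ 0.942600
step 4 [4y] bond c/1=11/200: DF=(2214419/2000000 − 11/200·(0.986400+0.965300+0.942600))/(1+11/200) = 4493/5000 ≈ 0.898600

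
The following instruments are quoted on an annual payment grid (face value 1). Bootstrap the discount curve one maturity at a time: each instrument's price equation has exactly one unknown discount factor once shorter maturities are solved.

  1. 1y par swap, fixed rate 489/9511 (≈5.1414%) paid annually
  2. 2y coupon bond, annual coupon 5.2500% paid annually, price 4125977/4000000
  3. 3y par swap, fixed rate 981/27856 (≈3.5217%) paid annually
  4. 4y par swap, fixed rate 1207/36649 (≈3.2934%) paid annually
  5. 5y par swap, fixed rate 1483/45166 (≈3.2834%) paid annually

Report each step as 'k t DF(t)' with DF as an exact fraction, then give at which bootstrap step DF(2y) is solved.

step 1 [1y] swap r/1=489/9511: DF=(1 − 489/9511·(0))/(1+489/9511) = 9511/10000 ≈ 0.951100
step 2 [2y] bond c/1=21/400: DF=(4125977/4000000 − 21/400·(0.951100))/(1+21/400) = 4663/5000 ≈ 0.932600
step 3 [3y] swap r/1=981/27856: DF=(1 − 981/27856·(0.951100+0.932600))/(1+981/27856) = 9019/10000 ≈ 0.901900
step 4 [4y] swap r/1=1207/36649: DF=(1 − 1207/36649·(0.951100+0.932600+0.901900))/(1+1207/36649) = 8793/10000 ≈ 0.879300
step 5 [5y] swap r/1=1483/45166: DF=(1 − 1483/45166·(0.951100+0.932600+0.901900+0.879300))/(1+1483/45166) = 8517/10000 ≈ 0.851700

1 1 9511/10000
2 2 4663/5000
3 3 9019/10000
4 4 8793/10000
5 5 8517/10000
DF(2y) is solved at step 2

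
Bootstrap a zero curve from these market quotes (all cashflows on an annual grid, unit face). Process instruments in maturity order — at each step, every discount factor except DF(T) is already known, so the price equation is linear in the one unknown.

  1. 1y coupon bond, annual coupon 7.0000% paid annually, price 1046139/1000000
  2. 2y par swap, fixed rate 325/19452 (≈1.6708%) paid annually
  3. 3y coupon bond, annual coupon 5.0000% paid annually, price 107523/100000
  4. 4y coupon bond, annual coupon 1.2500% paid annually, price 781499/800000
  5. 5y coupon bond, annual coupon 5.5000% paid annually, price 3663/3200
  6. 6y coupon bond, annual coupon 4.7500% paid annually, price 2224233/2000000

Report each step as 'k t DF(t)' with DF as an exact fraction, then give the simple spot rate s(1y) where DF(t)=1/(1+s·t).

1 1 9777/10000
2 2 387/400
3 3 4657/5000
4 4 9293/10000
5 5 4433/5000
6 6 8489/10000
s(1y) = (1/(9777/10000) − 1)/(1) = 223/9777 ≈ 2.2809%

step 1 [1y] bond c/1=7/100: DF=(1046139/1000000 − 7/100·(0))/(1+7/100) = 9777/10000 ≈ 0.977700
step 2 [2y] swap r/1=325/19452: DF=(1 − 325/19452·(0.977700))/(1+325/19452) = 387/400 ≈ 0.967500
step 3 [3y] bond c/1=1/20: DF=(107523/100000 − 1/20·(0.977700+0.967500))/(1+1/20) = 4657/5000 ≈ 0.931400
step 4 [4y] bond c/1=1/80: DF=(781499/800000 − 1/80·(0.977700+0.967500+0.931400))/(1+1/80) = 9293/10000 ≈ 0.929300
step 5 [5y] bond c/1=11/200: DF=(3663/3200 − 11/200·(0.977700+0.967500+0.931400+0.929300))/(1+11/200) = 4433/5000 ≈ 0.886600
step 6 [6y] bond c/1=19/400: DF=(2224233/2000000 − 19/400·(0.977700+0.967500+0.931400+0.929300+0.886600))/(1+19/400) = 8489/10000 ≈ 0.848900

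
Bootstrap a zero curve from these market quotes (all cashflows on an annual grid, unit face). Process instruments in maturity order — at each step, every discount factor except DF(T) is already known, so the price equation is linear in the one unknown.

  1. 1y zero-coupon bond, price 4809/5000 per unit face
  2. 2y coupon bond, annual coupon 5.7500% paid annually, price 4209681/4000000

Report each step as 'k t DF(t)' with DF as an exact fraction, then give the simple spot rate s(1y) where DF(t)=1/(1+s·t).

step 1 [1y] zero: DF = P = 4809/5000 ≈ 0.961800
step 2 [2y] bond c/1=23/400: DF=(4209681/4000000 − 23/400·(0.961800))/(1+23/400) = 9429/10000 ≈ 0.942900

1 1 4809/5000
2 2 9429/10000
s(1y) = (1/(4809/5000) − 1)/(1) = 191/4809 ≈ 3.9717%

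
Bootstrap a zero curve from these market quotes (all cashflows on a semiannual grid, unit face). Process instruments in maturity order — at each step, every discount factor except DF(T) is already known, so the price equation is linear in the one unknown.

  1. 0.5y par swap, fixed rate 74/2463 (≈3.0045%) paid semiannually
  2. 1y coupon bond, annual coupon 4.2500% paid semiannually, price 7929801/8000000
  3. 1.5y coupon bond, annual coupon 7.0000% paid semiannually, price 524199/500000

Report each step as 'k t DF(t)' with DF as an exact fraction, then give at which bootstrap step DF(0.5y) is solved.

step 1 [0.5y] swap r/2=37/2463: DF=(1 − 37/2463·(0))/(1+37/2463) = 2463/2500 ≈ 0.985200
step 2 [1y] bond c/2=17/800: DF=(7929801/8000000 − 17/800·(0.985200))/(1+17/800) = 9501/10000 ≈ 0.950100
step 3 [1.5y] bond c/2=7/200: DF=(524199/500000 − 7/200·(0.985200+0.950100))/(1+7/200) = 379/400 ≈ 0.947500

1 1/2 2463/2500
2 1 9501/10000
3 3/2 379/400
DF(0.5y) is solved at step 1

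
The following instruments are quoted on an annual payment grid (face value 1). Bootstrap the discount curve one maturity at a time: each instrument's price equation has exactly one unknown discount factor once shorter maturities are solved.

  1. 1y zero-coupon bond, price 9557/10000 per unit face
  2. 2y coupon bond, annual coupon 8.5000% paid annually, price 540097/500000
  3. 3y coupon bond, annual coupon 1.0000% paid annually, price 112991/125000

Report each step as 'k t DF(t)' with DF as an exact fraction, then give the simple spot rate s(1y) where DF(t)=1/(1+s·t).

1 1 9557/10000
2 2 9207/10000
3 3 2191/2500
s(1y) = (1/(9557/10000) − 1)/(1) = 443/9557 ≈ 4.6353%

step 1 [1y] zero: DF = P = 9557/10000 ≈ 0.955700
step 2 [2y] bond c/1=17/200: DF=(540097/500000 − 17/200·(0.955700))/(1+17/200) = 9207/10000 ≈ 0.920700
step 3 [3y] bond c/1=1/100: DF=(112991/125000 − 1/100·(0.955700+0.920700))/(1+1/100) = 2191/2500 ≈ 0.876400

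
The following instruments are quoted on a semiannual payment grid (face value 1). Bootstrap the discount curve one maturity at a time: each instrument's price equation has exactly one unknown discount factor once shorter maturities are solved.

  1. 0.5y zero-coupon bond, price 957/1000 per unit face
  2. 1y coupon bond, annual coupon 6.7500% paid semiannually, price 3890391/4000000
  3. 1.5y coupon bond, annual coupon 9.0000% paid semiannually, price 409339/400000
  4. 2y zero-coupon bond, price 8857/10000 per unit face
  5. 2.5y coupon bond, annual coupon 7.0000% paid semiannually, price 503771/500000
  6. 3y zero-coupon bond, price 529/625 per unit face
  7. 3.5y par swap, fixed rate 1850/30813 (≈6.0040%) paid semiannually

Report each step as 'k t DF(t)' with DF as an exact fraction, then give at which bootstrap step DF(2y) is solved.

step 1 [0.5y] zero: DF = P = 957/1000 ≈ 0.957000
step 2 [1y] bond c/2=27/800: DF=(3890391/4000000 − 27/800·(0.957000))/(1+27/800) = 1137/1250 ≈ 0.909600
step 3 [1.5y] bond c/2=9/200: DF=(409339/400000 − 9/200·(0.957000+0.909600))/(1+9/200) = 8989/10000 ≈ 0.898900
step 4 [2y] zero: DF = P = 8857/10000 ≈ 0.885700
step 5 [2.5y] bond c/2=7/200: DF=(503771/500000 − 7/200·(0.957000+0.909600+0.898900+0.885700))/(1+7/200) = 17/20 ≈ 0.850000
step 6 [3y] zero: DF = P = 529/625 ≈ 0.846400
step 7 [3.5y] swap r/2=925/30813: DF=(1 − 925/30813·(0.957000+0.909600+0.898900+0.885700+0.850000+0.846400))/(1+925/30813) = 163/200 ≈ 0.815000

1 1/2 957/1000
2 1 1137/1250
3 3/2 8989/10000
4 2 8857/10000
5 5/2 17/20
6 3 529/625
7 7/2 163/200
DF(2y) is solved at step 4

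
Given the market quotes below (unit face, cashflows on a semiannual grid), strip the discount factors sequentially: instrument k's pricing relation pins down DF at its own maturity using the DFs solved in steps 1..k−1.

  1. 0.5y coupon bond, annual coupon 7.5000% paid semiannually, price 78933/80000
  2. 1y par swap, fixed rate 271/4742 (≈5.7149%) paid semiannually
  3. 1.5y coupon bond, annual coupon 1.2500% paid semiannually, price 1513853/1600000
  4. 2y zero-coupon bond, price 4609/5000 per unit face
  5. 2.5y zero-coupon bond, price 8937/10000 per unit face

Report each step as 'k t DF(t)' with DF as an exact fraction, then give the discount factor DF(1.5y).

step 1 [0.5y] bond c/2=3/80: DF=(78933/80000 − 3/80·(0))/(1+3/80) = 951/1000 ≈ 0.951000
step 2 [1y] swap r/2=271/9484: DF=(1 − 271/9484·(0.951000))/(1+271/9484) = 4729/5000 ≈ 0.945800
step 3 [1.5y] bond c/2=1/160: DF=(1513853/1600000 − 1/160·(0.951000+0.945800))/(1+1/160) = 1857/2000 ≈ 0.928500
step 4 [2y] zero: DF = P = 4609/5000 ≈ 0.921800
step 5 [2.5y] zero: DF = P = 8937/10000 ≈ 0.893700

1 1/2 951/1000
2 1 4729/5000
3 3/2 1857/2000
4 2 4609/5000
5 5/2 8937/10000
DF(1.5y) = 1857/2000 ≈ 0.928500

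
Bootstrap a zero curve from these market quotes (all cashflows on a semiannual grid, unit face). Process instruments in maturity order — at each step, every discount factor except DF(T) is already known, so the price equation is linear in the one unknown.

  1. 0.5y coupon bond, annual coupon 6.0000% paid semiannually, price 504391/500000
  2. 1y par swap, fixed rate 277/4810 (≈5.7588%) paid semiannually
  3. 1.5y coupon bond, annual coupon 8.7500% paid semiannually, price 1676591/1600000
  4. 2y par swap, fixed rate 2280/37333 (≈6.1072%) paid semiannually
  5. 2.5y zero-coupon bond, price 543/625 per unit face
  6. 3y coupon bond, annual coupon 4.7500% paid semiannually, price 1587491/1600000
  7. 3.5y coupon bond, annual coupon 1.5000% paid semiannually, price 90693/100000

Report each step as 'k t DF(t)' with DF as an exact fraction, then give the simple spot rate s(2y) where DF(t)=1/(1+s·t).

1 1/2 4897/5000
2 1 4723/5000
3 3/2 9233/10000
4 2 443/500
5 5/2 543/625
6 3 539/625
7 7/2 1719/2000
s(2y) = (1/(443/500) − 1)/(2) = 57/886 ≈ 6.4334%

step 1 [0.5y] bond c/2=3/100: DF=(504391/500000 − 3/100·(0))/(1+3/100) = 4897/5000 ≈ 0.979400
step 2 [1y] swap r/2=277/9620: DF=(1 − 277/9620·(0.979400))/(1+277/9620) = 4723/5000 ≈ 0.944600
step 3 [1.5y] bond c/2=7/160: DF=(1676591/1600000 − 7/160·(0.979400+0.944600))/(1+7/160) = 9233/10000 ≈ 0.923300
step 4 [2y] swap r/2=1140/37333: DF=(1 − 1140/37333·(0.979400+0.944600+0.923300))/(1+1140/37333) = 443/500 ≈ 0.886000
step 5 [2.5y] zero: DF = P = 543/625 ≈ 0.868800
step 6 [3y] bond c/2=19/800: DF=(1587491/1600000 − 19/800·(0.979400+0.944600+0.923300+0.886000+0.868800))/(1+19/800) = 539/625 ≈ 0.862400
step 7 [3.5y] bond c/2=3/400: DF=(90693/100000 − 3/400·(0.979400+0.944600+0.923300+0.886000+0.868800+0.862400))/(1+3/400) = 1719/2000 ≈ 0.859500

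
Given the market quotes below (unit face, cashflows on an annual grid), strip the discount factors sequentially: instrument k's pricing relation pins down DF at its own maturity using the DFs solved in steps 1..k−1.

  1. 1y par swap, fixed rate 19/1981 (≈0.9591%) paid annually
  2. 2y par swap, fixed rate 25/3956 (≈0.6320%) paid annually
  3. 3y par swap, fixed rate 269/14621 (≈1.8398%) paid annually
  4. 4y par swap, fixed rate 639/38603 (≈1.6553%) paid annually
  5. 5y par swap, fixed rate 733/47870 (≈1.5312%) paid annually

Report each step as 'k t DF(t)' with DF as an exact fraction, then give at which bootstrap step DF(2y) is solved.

step 1 [1y] swap r/1=19/1981: DF=(1 − 19/1981·(0))/(1+19/1981) = 1981/2000 ≈ 0.990500
step 2 [2y] swap r/1=25/3956: DF=(1 − 25/3956·(0.990500))/(1+25/3956) = 79/80 ≈ 0.987500
step 3 [3y] swap r/1=269/14621: DF=(1 − 269/14621·(0.990500+0.987500))/(1+269/14621) = 4731/5000 ≈ 0.946200
step 4 [4y] swap r/1=639/38603: DF=(1 − 639/38603·(0.990500+0.987500+0.946200))/(1+639/38603) = 9361/10000 ≈ 0.936100
step 5 [5y] swap r/1=733/47870: DF=(1 − 733/47870·(0.990500+0.987500+0.946200+0.936100))/(1+733/47870) = 9267/10000 ≈ 0.926700

1 1 1981/2000
2 2 79/80
3 3 4731/5000
4 4 9361/10000
5 5 9267/10000
DF(2y) is solved at step 2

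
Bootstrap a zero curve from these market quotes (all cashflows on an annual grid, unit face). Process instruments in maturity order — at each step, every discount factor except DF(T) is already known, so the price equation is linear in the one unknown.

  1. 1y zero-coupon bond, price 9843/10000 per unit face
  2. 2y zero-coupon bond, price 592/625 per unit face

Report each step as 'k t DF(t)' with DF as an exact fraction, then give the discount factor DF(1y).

1 1 9843/10000
2 2 592/625
DF(1y) = 9843/10000 ≈ 0.984300

step 1 [1y] zero: DF = P = 9843/10000 ≈ 0.984300
step 2 [2y] zero: DF = P = 592/625 ≈ 0.947200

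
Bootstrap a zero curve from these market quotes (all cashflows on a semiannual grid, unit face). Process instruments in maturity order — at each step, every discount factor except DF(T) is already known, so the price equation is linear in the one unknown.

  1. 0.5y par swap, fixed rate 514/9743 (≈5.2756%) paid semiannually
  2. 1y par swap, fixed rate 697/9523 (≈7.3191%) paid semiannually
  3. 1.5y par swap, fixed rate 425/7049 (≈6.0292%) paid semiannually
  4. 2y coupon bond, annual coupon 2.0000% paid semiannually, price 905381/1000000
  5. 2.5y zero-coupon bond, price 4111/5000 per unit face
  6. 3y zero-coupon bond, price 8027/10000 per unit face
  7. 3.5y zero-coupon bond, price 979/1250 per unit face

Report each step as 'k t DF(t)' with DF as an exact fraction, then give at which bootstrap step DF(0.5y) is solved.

1 1/2 9743/10000
2 1 9303/10000
3 3/2 183/200
4 2 1737/2000
5 5/2 4111/5000
6 3 8027/10000
7 7/2 979/1250
DF(0.5y) is solved at step 1

step 1 [0.5y] swap r/2=257/9743: DF=(1 − 257/9743·(0))/(1+257/9743) = 9743/10000 ≈ 0.974300
step 2 [1y] swap r/2=697/19046: DF=(1 − 697/19046·(0.974300))/(1+697/19046) = 9303/10000 ≈ 0.930300
step 3 [1.5y] swap r/2=425/14098: DF=(1 − 425/14098·(0.974300+0.930300))/(1+425/14098) = 183/200 ≈ 0.915000
step 4 [2y] bond c/2=1/100: DF=(905381/1000000 − 1/100·(0.974300+0.930300+0.915000))/(1+1/100) = 1737/2000 ≈ 0.868500
step 5 [2.5y] zero: DF = P = 4111/5000 ≈ 0.822200
step 6 [3y] zero: DF = P = 8027/10000 ≈ 0.802700
step 7 [3.5y] zero: DF = P = 979/1250 ≈ 0.783200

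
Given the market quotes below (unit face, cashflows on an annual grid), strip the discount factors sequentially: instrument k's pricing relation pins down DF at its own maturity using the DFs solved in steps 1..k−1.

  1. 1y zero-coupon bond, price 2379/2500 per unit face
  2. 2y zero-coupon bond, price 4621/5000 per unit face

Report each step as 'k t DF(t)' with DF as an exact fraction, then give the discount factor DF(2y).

step 1 [1y] zero: DF = P = 2379/2500 ≈ 0.951600
step 2 [2y] zero: DF = P = 4621/5000 ≈ 0.924200

1 1 2379/2500
2 2 4621/5000
DF(2y) = 4621/5000 ≈ 0.924200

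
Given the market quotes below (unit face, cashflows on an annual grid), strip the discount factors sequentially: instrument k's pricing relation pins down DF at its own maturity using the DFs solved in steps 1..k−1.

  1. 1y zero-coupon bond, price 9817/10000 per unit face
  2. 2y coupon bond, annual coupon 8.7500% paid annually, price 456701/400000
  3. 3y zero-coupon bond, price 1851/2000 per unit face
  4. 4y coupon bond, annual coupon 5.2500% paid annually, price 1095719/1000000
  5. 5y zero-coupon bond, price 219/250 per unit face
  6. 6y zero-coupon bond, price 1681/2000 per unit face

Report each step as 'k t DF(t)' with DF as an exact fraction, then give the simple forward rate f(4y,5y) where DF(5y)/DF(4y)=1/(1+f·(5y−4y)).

1 1 9817/10000
2 2 9709/10000
3 3 1851/2000
4 4 359/400
5 5 219/250
6 6 1681/2000
f(4y,5y) = ((359/400)/(219/250) − 1)/(1) = 43/1752 ≈ 2.4543%

step 1 [1y] zero: DF = P = 9817/10000 ≈ 0.981700
step 2 [2y] bond c/1=7/80: DF=(456701/400000 − 7/80·(0.981700))/(1+7/80) = 9709/10000 ≈ 0.970900
step 3 [3y] zero: DF = P = 1851/2000 ≈ 0.925500
step 4 [4y] bond c/1=21/400: DF=(1095719/1000000 − 21/400·(0.981700+0.970900+0.925500))/(1+21/400) = 359/400 ≈ 0.897500
step 5 [5y] zero: DF = P = 219/250 ≈ 0.876000
step 6 [6y] zero: DF = P = 1681/2000 ≈ 0.840500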